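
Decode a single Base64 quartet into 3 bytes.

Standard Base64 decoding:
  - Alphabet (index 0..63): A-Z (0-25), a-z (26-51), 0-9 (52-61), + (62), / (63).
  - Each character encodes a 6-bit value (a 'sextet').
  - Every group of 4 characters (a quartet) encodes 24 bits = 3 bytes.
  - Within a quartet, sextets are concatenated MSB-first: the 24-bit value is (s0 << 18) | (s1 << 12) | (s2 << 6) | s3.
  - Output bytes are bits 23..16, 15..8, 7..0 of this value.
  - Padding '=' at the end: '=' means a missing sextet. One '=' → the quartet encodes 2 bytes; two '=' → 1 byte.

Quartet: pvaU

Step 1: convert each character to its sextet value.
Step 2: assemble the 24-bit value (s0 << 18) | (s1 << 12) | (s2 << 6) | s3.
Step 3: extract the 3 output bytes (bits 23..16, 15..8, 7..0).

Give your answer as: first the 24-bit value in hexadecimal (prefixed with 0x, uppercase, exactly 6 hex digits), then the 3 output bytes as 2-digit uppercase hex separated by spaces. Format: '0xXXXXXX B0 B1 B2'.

Answer: 0xA6F694 A6 F6 94

Derivation:
Sextets: p=41, v=47, a=26, U=20
24-bit: (41<<18) | (47<<12) | (26<<6) | 20
      = 0xA40000 | 0x02F000 | 0x000680 | 0x000014
      = 0xA6F694
Bytes: (v>>16)&0xFF=A6, (v>>8)&0xFF=F6, v&0xFF=94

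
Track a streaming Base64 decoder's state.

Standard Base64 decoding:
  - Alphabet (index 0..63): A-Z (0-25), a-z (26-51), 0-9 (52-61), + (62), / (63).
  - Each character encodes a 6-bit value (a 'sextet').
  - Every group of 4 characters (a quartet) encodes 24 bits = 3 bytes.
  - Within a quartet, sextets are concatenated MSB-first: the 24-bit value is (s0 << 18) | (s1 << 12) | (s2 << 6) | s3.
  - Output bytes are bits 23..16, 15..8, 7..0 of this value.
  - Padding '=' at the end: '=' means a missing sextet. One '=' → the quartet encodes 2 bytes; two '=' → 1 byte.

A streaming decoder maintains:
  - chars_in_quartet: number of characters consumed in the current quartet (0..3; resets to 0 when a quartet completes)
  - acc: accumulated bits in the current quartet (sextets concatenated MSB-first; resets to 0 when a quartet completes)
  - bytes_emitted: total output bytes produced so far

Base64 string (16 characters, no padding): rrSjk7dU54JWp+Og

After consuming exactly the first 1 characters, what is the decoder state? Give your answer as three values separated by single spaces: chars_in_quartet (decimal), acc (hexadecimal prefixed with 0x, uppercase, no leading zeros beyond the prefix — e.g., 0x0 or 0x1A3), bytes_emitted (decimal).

Answer: 1 0x2B 0

Derivation:
After char 0 ('r'=43): chars_in_quartet=1 acc=0x2B bytes_emitted=0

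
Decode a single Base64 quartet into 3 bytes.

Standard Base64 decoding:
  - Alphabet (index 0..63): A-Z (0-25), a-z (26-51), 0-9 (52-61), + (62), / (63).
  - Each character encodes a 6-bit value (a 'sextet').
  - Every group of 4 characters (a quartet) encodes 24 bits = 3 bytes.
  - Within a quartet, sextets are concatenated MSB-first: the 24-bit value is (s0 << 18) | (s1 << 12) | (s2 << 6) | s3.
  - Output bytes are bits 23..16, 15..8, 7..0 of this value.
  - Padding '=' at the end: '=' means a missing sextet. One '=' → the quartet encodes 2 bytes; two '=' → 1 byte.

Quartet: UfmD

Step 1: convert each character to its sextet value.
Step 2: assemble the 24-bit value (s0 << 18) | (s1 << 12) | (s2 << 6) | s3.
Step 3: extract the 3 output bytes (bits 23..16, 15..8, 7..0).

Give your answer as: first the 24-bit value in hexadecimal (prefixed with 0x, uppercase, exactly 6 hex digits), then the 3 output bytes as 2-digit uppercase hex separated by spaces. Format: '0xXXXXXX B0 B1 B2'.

Sextets: U=20, f=31, m=38, D=3
24-bit: (20<<18) | (31<<12) | (38<<6) | 3
      = 0x500000 | 0x01F000 | 0x000980 | 0x000003
      = 0x51F983
Bytes: (v>>16)&0xFF=51, (v>>8)&0xFF=F9, v&0xFF=83

Answer: 0x51F983 51 F9 83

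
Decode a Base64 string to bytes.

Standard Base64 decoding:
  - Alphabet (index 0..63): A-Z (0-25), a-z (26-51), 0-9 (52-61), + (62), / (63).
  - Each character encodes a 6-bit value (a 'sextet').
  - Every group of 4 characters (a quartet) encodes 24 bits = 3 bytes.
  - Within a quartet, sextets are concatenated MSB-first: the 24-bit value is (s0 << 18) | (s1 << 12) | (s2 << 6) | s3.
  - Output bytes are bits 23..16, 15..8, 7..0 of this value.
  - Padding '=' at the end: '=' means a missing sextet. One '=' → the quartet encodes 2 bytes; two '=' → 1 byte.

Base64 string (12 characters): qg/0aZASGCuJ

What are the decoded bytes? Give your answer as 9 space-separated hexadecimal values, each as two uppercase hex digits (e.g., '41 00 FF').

After char 0 ('q'=42): chars_in_quartet=1 acc=0x2A bytes_emitted=0
After char 1 ('g'=32): chars_in_quartet=2 acc=0xAA0 bytes_emitted=0
After char 2 ('/'=63): chars_in_quartet=3 acc=0x2A83F bytes_emitted=0
After char 3 ('0'=52): chars_in_quartet=4 acc=0xAA0FF4 -> emit AA 0F F4, reset; bytes_emitted=3
After char 4 ('a'=26): chars_in_quartet=1 acc=0x1A bytes_emitted=3
After char 5 ('Z'=25): chars_in_quartet=2 acc=0x699 bytes_emitted=3
After char 6 ('A'=0): chars_in_quartet=3 acc=0x1A640 bytes_emitted=3
After char 7 ('S'=18): chars_in_quartet=4 acc=0x699012 -> emit 69 90 12, reset; bytes_emitted=6
After char 8 ('G'=6): chars_in_quartet=1 acc=0x6 bytes_emitted=6
After char 9 ('C'=2): chars_in_quartet=2 acc=0x182 bytes_emitted=6
After char 10 ('u'=46): chars_in_quartet=3 acc=0x60AE bytes_emitted=6
After char 11 ('J'=9): chars_in_quartet=4 acc=0x182B89 -> emit 18 2B 89, reset; bytes_emitted=9

Answer: AA 0F F4 69 90 12 18 2B 89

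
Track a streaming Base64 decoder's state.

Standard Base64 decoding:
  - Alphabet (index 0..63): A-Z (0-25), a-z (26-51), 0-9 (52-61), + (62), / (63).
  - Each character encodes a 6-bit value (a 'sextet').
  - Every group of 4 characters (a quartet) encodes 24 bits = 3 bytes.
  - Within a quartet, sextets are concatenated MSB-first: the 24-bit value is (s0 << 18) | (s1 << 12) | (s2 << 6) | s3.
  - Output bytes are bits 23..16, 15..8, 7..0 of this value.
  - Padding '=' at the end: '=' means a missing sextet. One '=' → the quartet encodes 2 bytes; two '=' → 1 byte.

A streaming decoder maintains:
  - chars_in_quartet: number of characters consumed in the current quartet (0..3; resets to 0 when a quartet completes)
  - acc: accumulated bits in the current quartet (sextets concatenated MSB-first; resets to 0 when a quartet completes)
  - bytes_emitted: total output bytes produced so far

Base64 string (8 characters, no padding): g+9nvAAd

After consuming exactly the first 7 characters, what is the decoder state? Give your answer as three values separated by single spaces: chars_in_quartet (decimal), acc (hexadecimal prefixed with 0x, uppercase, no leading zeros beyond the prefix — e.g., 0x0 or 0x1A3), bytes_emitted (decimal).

After char 0 ('g'=32): chars_in_quartet=1 acc=0x20 bytes_emitted=0
After char 1 ('+'=62): chars_in_quartet=2 acc=0x83E bytes_emitted=0
After char 2 ('9'=61): chars_in_quartet=3 acc=0x20FBD bytes_emitted=0
After char 3 ('n'=39): chars_in_quartet=4 acc=0x83EF67 -> emit 83 EF 67, reset; bytes_emitted=3
After char 4 ('v'=47): chars_in_quartet=1 acc=0x2F bytes_emitted=3
After char 5 ('A'=0): chars_in_quartet=2 acc=0xBC0 bytes_emitted=3
After char 6 ('A'=0): chars_in_quartet=3 acc=0x2F000 bytes_emitted=3

Answer: 3 0x2F000 3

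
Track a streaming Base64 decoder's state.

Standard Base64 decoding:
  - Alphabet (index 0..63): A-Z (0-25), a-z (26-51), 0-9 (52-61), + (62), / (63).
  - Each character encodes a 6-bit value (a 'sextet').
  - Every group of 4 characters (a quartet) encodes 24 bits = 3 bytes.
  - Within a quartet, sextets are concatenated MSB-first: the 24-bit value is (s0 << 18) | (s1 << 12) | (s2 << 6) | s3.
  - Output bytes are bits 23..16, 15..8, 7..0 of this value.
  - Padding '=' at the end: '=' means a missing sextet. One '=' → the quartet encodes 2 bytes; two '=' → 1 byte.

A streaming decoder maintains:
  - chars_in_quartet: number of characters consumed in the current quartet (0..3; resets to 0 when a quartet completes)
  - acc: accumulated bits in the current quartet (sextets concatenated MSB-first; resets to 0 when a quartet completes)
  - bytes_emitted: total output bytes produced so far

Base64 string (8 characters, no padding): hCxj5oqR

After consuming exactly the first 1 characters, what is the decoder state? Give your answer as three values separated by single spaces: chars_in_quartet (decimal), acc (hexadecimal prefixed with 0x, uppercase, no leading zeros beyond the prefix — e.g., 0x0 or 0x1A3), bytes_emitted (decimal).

Answer: 1 0x21 0

Derivation:
After char 0 ('h'=33): chars_in_quartet=1 acc=0x21 bytes_emitted=0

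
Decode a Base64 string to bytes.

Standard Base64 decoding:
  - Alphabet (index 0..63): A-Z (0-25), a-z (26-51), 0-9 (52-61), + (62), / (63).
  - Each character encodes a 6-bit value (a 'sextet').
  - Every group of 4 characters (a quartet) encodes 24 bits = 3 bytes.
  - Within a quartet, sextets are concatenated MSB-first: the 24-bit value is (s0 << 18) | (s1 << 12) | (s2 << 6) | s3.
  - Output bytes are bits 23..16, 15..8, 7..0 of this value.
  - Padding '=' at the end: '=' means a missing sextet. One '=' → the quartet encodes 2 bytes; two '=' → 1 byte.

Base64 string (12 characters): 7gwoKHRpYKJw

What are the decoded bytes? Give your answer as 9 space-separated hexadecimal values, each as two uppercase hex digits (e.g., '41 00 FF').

After char 0 ('7'=59): chars_in_quartet=1 acc=0x3B bytes_emitted=0
After char 1 ('g'=32): chars_in_quartet=2 acc=0xEE0 bytes_emitted=0
After char 2 ('w'=48): chars_in_quartet=3 acc=0x3B830 bytes_emitted=0
After char 3 ('o'=40): chars_in_quartet=4 acc=0xEE0C28 -> emit EE 0C 28, reset; bytes_emitted=3
After char 4 ('K'=10): chars_in_quartet=1 acc=0xA bytes_emitted=3
After char 5 ('H'=7): chars_in_quartet=2 acc=0x287 bytes_emitted=3
After char 6 ('R'=17): chars_in_quartet=3 acc=0xA1D1 bytes_emitted=3
After char 7 ('p'=41): chars_in_quartet=4 acc=0x287469 -> emit 28 74 69, reset; bytes_emitted=6
After char 8 ('Y'=24): chars_in_quartet=1 acc=0x18 bytes_emitted=6
After char 9 ('K'=10): chars_in_quartet=2 acc=0x60A bytes_emitted=6
After char 10 ('J'=9): chars_in_quartet=3 acc=0x18289 bytes_emitted=6
After char 11 ('w'=48): chars_in_quartet=4 acc=0x60A270 -> emit 60 A2 70, reset; bytes_emitted=9

Answer: EE 0C 28 28 74 69 60 A2 70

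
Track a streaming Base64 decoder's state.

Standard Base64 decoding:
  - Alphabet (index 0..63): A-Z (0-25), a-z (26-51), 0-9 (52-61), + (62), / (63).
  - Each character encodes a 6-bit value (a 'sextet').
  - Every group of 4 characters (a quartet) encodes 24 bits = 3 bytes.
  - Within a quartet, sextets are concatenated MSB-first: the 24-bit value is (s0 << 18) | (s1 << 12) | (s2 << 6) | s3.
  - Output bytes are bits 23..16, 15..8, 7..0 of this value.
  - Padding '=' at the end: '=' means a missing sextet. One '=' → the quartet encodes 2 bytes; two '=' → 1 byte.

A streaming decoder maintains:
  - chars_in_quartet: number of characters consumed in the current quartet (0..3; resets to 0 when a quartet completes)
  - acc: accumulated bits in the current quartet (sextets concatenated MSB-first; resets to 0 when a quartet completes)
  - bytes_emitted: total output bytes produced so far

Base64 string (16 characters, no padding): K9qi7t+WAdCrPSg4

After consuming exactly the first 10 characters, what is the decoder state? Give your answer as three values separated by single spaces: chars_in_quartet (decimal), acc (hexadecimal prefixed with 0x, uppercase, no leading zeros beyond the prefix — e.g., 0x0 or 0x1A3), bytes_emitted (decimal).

After char 0 ('K'=10): chars_in_quartet=1 acc=0xA bytes_emitted=0
After char 1 ('9'=61): chars_in_quartet=2 acc=0x2BD bytes_emitted=0
After char 2 ('q'=42): chars_in_quartet=3 acc=0xAF6A bytes_emitted=0
After char 3 ('i'=34): chars_in_quartet=4 acc=0x2BDAA2 -> emit 2B DA A2, reset; bytes_emitted=3
After char 4 ('7'=59): chars_in_quartet=1 acc=0x3B bytes_emitted=3
After char 5 ('t'=45): chars_in_quartet=2 acc=0xEED bytes_emitted=3
After char 6 ('+'=62): chars_in_quartet=3 acc=0x3BB7E bytes_emitted=3
After char 7 ('W'=22): chars_in_quartet=4 acc=0xEEDF96 -> emit EE DF 96, reset; bytes_emitted=6
After char 8 ('A'=0): chars_in_quartet=1 acc=0x0 bytes_emitted=6
After char 9 ('d'=29): chars_in_quartet=2 acc=0x1D bytes_emitted=6

Answer: 2 0x1D 6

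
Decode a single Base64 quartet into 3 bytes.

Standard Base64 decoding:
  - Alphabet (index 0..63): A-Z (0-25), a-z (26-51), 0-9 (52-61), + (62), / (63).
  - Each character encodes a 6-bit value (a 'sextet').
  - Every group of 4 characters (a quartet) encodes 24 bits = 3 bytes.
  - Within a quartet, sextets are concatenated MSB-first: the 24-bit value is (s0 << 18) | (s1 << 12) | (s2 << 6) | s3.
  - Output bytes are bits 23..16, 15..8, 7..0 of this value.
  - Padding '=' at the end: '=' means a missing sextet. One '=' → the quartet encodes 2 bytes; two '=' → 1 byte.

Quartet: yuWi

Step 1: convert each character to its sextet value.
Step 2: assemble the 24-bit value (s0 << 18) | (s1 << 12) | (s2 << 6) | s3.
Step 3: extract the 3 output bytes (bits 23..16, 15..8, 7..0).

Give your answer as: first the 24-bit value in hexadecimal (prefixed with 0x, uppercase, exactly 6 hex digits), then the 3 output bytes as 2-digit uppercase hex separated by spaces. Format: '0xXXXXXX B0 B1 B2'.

Sextets: y=50, u=46, W=22, i=34
24-bit: (50<<18) | (46<<12) | (22<<6) | 34
      = 0xC80000 | 0x02E000 | 0x000580 | 0x000022
      = 0xCAE5A2
Bytes: (v>>16)&0xFF=CA, (v>>8)&0xFF=E5, v&0xFF=A2

Answer: 0xCAE5A2 CA E5 A2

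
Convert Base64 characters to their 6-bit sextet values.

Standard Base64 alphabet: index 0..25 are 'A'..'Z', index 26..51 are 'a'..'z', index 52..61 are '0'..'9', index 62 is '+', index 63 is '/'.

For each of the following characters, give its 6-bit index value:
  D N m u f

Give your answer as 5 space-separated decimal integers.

Answer: 3 13 38 46 31

Derivation:
'D': A..Z range, ord('D') − ord('A') = 3
'N': A..Z range, ord('N') − ord('A') = 13
'm': a..z range, 26 + ord('m') − ord('a') = 38
'u': a..z range, 26 + ord('u') − ord('a') = 46
'f': a..z range, 26 + ord('f') − ord('a') = 31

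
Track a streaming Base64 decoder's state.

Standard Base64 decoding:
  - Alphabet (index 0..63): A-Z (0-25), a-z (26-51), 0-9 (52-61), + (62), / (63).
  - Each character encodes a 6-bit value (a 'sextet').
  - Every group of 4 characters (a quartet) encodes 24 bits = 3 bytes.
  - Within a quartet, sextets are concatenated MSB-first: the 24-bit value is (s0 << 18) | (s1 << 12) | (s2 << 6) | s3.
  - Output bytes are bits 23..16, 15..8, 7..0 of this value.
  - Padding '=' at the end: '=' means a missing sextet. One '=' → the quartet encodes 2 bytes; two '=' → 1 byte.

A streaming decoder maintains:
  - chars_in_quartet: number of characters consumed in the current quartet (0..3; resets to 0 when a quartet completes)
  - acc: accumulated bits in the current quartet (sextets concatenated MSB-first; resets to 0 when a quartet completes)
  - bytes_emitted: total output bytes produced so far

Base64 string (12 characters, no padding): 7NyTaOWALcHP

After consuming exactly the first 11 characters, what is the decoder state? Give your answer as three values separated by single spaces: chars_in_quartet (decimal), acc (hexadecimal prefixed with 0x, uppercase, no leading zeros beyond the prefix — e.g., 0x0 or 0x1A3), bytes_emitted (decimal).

Answer: 3 0xB707 6

Derivation:
After char 0 ('7'=59): chars_in_quartet=1 acc=0x3B bytes_emitted=0
After char 1 ('N'=13): chars_in_quartet=2 acc=0xECD bytes_emitted=0
After char 2 ('y'=50): chars_in_quartet=3 acc=0x3B372 bytes_emitted=0
After char 3 ('T'=19): chars_in_quartet=4 acc=0xECDC93 -> emit EC DC 93, reset; bytes_emitted=3
After char 4 ('a'=26): chars_in_quartet=1 acc=0x1A bytes_emitted=3
After char 5 ('O'=14): chars_in_quartet=2 acc=0x68E bytes_emitted=3
After char 6 ('W'=22): chars_in_quartet=3 acc=0x1A396 bytes_emitted=3
After char 7 ('A'=0): chars_in_quartet=4 acc=0x68E580 -> emit 68 E5 80, reset; bytes_emitted=6
After char 8 ('L'=11): chars_in_quartet=1 acc=0xB bytes_emitted=6
After char 9 ('c'=28): chars_in_quartet=2 acc=0x2DC bytes_emitted=6
After char 10 ('H'=7): chars_in_quartet=3 acc=0xB707 bytes_emitted=6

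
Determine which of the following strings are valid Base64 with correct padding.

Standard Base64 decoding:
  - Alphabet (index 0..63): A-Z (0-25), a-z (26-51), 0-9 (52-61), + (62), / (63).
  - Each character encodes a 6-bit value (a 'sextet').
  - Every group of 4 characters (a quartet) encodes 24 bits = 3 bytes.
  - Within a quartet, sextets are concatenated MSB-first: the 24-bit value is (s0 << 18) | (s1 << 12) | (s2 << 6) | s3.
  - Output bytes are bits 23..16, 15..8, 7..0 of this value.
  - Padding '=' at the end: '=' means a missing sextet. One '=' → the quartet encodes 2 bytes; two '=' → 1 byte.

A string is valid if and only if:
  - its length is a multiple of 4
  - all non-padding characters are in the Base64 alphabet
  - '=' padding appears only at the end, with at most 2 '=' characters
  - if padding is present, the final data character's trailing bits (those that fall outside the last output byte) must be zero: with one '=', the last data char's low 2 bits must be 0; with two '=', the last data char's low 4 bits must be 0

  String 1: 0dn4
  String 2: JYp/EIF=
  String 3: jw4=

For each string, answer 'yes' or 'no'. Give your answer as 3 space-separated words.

Answer: yes no yes

Derivation:
String 1: '0dn4' → valid
String 2: 'JYp/EIF=' → invalid (bad trailing bits)
String 3: 'jw4=' → valid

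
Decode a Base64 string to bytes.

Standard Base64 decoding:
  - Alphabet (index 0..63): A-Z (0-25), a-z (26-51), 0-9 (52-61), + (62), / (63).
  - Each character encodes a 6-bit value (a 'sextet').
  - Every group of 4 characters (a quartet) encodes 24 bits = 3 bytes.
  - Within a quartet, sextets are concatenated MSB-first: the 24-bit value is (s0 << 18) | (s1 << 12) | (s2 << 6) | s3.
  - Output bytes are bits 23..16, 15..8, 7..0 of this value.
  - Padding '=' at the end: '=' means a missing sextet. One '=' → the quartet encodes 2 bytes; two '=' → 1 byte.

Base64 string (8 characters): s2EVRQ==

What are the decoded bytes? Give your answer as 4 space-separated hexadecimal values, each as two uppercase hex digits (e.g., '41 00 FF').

Answer: B3 61 15 45

Derivation:
After char 0 ('s'=44): chars_in_quartet=1 acc=0x2C bytes_emitted=0
After char 1 ('2'=54): chars_in_quartet=2 acc=0xB36 bytes_emitted=0
After char 2 ('E'=4): chars_in_quartet=3 acc=0x2CD84 bytes_emitted=0
After char 3 ('V'=21): chars_in_quartet=4 acc=0xB36115 -> emit B3 61 15, reset; bytes_emitted=3
After char 4 ('R'=17): chars_in_quartet=1 acc=0x11 bytes_emitted=3
After char 5 ('Q'=16): chars_in_quartet=2 acc=0x450 bytes_emitted=3
Padding '==': partial quartet acc=0x450 -> emit 45; bytes_emitted=4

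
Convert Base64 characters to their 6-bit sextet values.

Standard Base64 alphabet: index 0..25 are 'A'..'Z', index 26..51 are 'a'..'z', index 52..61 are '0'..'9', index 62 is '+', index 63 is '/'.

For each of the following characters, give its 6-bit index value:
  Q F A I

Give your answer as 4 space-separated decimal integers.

Answer: 16 5 0 8

Derivation:
'Q': A..Z range, ord('Q') − ord('A') = 16
'F': A..Z range, ord('F') − ord('A') = 5
'A': A..Z range, ord('A') − ord('A') = 0
'I': A..Z range, ord('I') − ord('A') = 8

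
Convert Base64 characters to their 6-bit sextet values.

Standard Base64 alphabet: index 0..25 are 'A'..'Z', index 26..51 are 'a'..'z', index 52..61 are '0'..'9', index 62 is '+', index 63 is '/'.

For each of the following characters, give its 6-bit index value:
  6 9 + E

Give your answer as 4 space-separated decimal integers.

'6': 0..9 range, 52 + ord('6') − ord('0') = 58
'9': 0..9 range, 52 + ord('9') − ord('0') = 61
'+': index 62
'E': A..Z range, ord('E') − ord('A') = 4

Answer: 58 61 62 4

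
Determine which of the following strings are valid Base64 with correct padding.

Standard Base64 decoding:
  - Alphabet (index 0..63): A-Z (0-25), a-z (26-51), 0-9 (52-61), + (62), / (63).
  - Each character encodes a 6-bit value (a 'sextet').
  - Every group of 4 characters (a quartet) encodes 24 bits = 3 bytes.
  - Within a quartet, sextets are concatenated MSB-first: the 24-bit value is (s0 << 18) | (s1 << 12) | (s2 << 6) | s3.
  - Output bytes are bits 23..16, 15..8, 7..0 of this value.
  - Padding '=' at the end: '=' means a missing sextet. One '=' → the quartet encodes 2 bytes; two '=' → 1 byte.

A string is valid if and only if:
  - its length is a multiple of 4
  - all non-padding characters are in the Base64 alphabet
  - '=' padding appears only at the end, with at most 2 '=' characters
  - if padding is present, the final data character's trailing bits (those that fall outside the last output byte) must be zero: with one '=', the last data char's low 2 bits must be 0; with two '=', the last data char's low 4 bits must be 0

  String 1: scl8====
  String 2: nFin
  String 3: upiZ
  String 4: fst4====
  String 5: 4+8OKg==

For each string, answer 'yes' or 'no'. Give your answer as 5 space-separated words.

Answer: no yes yes no yes

Derivation:
String 1: 'scl8====' → invalid (4 pad chars (max 2))
String 2: 'nFin' → valid
String 3: 'upiZ' → valid
String 4: 'fst4====' → invalid (4 pad chars (max 2))
String 5: '4+8OKg==' → valid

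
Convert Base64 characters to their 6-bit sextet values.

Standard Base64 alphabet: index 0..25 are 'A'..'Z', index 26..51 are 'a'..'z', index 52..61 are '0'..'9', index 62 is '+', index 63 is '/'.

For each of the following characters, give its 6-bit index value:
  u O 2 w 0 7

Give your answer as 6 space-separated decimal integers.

'u': a..z range, 26 + ord('u') − ord('a') = 46
'O': A..Z range, ord('O') − ord('A') = 14
'2': 0..9 range, 52 + ord('2') − ord('0') = 54
'w': a..z range, 26 + ord('w') − ord('a') = 48
'0': 0..9 range, 52 + ord('0') − ord('0') = 52
'7': 0..9 range, 52 + ord('7') − ord('0') = 59

Answer: 46 14 54 48 52 59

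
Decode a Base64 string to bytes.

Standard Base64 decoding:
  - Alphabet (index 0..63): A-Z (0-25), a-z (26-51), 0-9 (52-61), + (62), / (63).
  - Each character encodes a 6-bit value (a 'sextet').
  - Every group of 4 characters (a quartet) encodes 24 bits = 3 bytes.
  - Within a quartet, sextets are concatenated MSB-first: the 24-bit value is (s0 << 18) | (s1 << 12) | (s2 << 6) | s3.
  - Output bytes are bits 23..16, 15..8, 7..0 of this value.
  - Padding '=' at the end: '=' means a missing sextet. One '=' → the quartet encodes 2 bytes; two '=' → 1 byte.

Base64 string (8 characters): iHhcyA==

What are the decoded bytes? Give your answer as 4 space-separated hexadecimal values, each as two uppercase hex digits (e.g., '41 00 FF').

After char 0 ('i'=34): chars_in_quartet=1 acc=0x22 bytes_emitted=0
After char 1 ('H'=7): chars_in_quartet=2 acc=0x887 bytes_emitted=0
After char 2 ('h'=33): chars_in_quartet=3 acc=0x221E1 bytes_emitted=0
After char 3 ('c'=28): chars_in_quartet=4 acc=0x88785C -> emit 88 78 5C, reset; bytes_emitted=3
After char 4 ('y'=50): chars_in_quartet=1 acc=0x32 bytes_emitted=3
After char 5 ('A'=0): chars_in_quartet=2 acc=0xC80 bytes_emitted=3
Padding '==': partial quartet acc=0xC80 -> emit C8; bytes_emitted=4

Answer: 88 78 5C C8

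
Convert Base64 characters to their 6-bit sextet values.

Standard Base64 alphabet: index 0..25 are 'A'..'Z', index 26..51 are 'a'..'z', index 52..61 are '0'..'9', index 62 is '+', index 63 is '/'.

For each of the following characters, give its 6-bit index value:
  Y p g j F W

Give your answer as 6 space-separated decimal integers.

'Y': A..Z range, ord('Y') − ord('A') = 24
'p': a..z range, 26 + ord('p') − ord('a') = 41
'g': a..z range, 26 + ord('g') − ord('a') = 32
'j': a..z range, 26 + ord('j') − ord('a') = 35
'F': A..Z range, ord('F') − ord('A') = 5
'W': A..Z range, ord('W') − ord('A') = 22

Answer: 24 41 32 35 5 22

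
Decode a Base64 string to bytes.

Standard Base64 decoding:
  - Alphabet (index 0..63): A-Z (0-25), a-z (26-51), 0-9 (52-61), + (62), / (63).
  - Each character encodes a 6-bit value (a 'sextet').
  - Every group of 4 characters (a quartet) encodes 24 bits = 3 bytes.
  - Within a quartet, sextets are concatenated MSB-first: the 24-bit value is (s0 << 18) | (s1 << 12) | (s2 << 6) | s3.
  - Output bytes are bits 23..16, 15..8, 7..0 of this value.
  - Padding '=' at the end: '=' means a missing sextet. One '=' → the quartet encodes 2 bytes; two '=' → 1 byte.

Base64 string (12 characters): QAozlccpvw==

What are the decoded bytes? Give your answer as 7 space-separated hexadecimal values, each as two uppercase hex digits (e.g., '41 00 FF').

After char 0 ('Q'=16): chars_in_quartet=1 acc=0x10 bytes_emitted=0
After char 1 ('A'=0): chars_in_quartet=2 acc=0x400 bytes_emitted=0
After char 2 ('o'=40): chars_in_quartet=3 acc=0x10028 bytes_emitted=0
After char 3 ('z'=51): chars_in_quartet=4 acc=0x400A33 -> emit 40 0A 33, reset; bytes_emitted=3
After char 4 ('l'=37): chars_in_quartet=1 acc=0x25 bytes_emitted=3
After char 5 ('c'=28): chars_in_quartet=2 acc=0x95C bytes_emitted=3
After char 6 ('c'=28): chars_in_quartet=3 acc=0x2571C bytes_emitted=3
After char 7 ('p'=41): chars_in_quartet=4 acc=0x95C729 -> emit 95 C7 29, reset; bytes_emitted=6
After char 8 ('v'=47): chars_in_quartet=1 acc=0x2F bytes_emitted=6
After char 9 ('w'=48): chars_in_quartet=2 acc=0xBF0 bytes_emitted=6
Padding '==': partial quartet acc=0xBF0 -> emit BF; bytes_emitted=7

Answer: 40 0A 33 95 C7 29 BF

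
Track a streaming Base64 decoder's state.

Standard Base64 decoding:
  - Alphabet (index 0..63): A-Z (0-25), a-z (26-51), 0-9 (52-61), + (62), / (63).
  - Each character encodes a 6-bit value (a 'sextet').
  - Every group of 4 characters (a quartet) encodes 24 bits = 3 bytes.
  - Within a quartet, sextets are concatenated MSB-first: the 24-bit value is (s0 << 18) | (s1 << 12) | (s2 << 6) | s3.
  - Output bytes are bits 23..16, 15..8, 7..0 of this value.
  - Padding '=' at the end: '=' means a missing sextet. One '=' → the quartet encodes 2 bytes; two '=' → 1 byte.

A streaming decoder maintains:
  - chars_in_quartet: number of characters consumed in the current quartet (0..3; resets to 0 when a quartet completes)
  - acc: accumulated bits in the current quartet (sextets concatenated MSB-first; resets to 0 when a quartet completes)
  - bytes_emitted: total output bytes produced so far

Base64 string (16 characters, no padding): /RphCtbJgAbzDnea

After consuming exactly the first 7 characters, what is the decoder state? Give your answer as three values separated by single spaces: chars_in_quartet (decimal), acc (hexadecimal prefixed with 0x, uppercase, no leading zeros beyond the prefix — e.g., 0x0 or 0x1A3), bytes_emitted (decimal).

Answer: 3 0x2B5B 3

Derivation:
After char 0 ('/'=63): chars_in_quartet=1 acc=0x3F bytes_emitted=0
After char 1 ('R'=17): chars_in_quartet=2 acc=0xFD1 bytes_emitted=0
After char 2 ('p'=41): chars_in_quartet=3 acc=0x3F469 bytes_emitted=0
After char 3 ('h'=33): chars_in_quartet=4 acc=0xFD1A61 -> emit FD 1A 61, reset; bytes_emitted=3
After char 4 ('C'=2): chars_in_quartet=1 acc=0x2 bytes_emitted=3
After char 5 ('t'=45): chars_in_quartet=2 acc=0xAD bytes_emitted=3
After char 6 ('b'=27): chars_in_quartet=3 acc=0x2B5B bytes_emitted=3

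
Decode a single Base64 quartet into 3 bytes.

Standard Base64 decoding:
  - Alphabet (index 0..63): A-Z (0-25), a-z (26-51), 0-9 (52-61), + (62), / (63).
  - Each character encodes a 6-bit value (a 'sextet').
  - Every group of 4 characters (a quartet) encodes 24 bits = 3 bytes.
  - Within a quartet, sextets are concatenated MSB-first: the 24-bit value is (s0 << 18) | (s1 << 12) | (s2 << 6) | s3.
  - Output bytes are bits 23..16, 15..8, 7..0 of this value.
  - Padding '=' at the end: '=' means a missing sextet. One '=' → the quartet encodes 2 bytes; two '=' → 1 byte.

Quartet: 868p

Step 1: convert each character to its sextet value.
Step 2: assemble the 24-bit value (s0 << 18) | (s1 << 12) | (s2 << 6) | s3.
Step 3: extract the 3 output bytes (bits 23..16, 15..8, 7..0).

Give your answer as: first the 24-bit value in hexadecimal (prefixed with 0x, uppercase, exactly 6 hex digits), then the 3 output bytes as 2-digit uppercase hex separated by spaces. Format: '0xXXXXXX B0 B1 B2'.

Sextets: 8=60, 6=58, 8=60, p=41
24-bit: (60<<18) | (58<<12) | (60<<6) | 41
      = 0xF00000 | 0x03A000 | 0x000F00 | 0x000029
      = 0xF3AF29
Bytes: (v>>16)&0xFF=F3, (v>>8)&0xFF=AF, v&0xFF=29

Answer: 0xF3AF29 F3 AF 29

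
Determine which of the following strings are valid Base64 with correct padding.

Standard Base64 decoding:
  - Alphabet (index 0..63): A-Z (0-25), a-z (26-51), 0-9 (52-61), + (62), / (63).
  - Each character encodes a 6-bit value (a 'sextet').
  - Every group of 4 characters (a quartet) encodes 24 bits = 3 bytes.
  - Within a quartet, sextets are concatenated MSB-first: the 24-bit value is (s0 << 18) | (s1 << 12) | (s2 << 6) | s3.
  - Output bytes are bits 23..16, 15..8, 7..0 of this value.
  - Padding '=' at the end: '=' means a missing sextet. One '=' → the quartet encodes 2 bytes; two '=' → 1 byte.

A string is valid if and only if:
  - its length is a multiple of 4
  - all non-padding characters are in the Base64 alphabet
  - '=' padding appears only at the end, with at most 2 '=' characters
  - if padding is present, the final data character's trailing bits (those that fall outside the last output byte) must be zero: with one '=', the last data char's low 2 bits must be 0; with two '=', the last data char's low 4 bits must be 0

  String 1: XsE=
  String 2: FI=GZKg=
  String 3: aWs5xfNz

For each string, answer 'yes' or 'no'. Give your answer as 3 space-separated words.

Answer: yes no yes

Derivation:
String 1: 'XsE=' → valid
String 2: 'FI=GZKg=' → invalid (bad char(s): ['=']; '=' in middle)
String 3: 'aWs5xfNz' → valid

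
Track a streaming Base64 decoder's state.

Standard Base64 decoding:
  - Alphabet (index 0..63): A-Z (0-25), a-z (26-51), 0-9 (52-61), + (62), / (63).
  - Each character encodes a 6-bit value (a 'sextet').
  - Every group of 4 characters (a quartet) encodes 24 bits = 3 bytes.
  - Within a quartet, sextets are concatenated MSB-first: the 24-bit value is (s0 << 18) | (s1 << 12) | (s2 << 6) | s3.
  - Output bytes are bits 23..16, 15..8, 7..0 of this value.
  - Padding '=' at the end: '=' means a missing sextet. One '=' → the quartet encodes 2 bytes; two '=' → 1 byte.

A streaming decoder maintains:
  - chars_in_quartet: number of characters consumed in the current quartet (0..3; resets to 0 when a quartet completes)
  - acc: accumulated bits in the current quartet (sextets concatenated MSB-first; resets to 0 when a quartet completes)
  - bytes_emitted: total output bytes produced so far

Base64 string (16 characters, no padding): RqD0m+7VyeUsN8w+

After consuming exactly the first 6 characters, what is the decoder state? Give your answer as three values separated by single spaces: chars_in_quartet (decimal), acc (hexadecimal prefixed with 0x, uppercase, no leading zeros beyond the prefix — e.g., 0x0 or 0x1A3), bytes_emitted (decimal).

Answer: 2 0x9BE 3

Derivation:
After char 0 ('R'=17): chars_in_quartet=1 acc=0x11 bytes_emitted=0
After char 1 ('q'=42): chars_in_quartet=2 acc=0x46A bytes_emitted=0
After char 2 ('D'=3): chars_in_quartet=3 acc=0x11A83 bytes_emitted=0
After char 3 ('0'=52): chars_in_quartet=4 acc=0x46A0F4 -> emit 46 A0 F4, reset; bytes_emitted=3
After char 4 ('m'=38): chars_in_quartet=1 acc=0x26 bytes_emitted=3
After char 5 ('+'=62): chars_in_quartet=2 acc=0x9BE bytes_emitted=3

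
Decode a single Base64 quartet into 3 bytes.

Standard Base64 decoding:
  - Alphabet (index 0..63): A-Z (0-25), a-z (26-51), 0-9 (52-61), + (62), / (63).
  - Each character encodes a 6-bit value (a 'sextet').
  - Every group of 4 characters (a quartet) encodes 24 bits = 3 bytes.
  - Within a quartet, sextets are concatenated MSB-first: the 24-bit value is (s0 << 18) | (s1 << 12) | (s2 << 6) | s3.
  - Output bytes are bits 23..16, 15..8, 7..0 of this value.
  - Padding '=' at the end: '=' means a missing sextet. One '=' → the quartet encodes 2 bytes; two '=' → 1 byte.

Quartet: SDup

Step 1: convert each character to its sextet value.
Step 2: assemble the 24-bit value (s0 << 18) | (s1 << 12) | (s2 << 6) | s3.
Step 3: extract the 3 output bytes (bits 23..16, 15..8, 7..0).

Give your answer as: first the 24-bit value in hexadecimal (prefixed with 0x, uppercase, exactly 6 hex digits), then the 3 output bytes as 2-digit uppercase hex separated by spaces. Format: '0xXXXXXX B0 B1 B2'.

Sextets: S=18, D=3, u=46, p=41
24-bit: (18<<18) | (3<<12) | (46<<6) | 41
      = 0x480000 | 0x003000 | 0x000B80 | 0x000029
      = 0x483BA9
Bytes: (v>>16)&0xFF=48, (v>>8)&0xFF=3B, v&0xFF=A9

Answer: 0x483BA9 48 3B A9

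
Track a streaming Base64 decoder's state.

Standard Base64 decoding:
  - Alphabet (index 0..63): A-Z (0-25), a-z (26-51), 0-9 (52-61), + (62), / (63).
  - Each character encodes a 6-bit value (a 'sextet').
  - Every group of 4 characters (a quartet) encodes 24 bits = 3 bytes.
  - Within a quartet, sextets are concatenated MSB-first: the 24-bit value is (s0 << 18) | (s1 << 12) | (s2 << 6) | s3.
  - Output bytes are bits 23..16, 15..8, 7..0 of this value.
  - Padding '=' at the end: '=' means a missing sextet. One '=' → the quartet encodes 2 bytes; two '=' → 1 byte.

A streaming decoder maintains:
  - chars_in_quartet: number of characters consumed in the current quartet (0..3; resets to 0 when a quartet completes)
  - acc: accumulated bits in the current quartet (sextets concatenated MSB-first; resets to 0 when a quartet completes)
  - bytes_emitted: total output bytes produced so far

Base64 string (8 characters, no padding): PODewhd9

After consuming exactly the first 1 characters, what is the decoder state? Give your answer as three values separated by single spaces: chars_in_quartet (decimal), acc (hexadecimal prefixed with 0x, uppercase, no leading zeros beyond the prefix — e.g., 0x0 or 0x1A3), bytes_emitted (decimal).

After char 0 ('P'=15): chars_in_quartet=1 acc=0xF bytes_emitted=0

Answer: 1 0xF 0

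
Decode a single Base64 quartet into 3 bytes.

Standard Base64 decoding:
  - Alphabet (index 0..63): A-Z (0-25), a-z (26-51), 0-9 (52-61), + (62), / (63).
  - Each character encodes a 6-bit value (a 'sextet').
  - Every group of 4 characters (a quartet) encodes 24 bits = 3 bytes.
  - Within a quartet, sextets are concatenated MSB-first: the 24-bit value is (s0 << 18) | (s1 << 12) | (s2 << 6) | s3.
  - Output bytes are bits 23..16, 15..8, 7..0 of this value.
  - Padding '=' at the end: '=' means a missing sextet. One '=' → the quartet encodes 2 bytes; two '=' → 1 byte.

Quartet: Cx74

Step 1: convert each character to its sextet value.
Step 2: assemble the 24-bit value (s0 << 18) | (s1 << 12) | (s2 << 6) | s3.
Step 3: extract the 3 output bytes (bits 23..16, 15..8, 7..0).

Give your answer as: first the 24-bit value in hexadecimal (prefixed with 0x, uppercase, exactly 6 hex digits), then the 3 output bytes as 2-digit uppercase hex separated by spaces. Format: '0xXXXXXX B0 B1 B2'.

Sextets: C=2, x=49, 7=59, 4=56
24-bit: (2<<18) | (49<<12) | (59<<6) | 56
      = 0x080000 | 0x031000 | 0x000EC0 | 0x000038
      = 0x0B1EF8
Bytes: (v>>16)&0xFF=0B, (v>>8)&0xFF=1E, v&0xFF=F8

Answer: 0x0B1EF8 0B 1E F8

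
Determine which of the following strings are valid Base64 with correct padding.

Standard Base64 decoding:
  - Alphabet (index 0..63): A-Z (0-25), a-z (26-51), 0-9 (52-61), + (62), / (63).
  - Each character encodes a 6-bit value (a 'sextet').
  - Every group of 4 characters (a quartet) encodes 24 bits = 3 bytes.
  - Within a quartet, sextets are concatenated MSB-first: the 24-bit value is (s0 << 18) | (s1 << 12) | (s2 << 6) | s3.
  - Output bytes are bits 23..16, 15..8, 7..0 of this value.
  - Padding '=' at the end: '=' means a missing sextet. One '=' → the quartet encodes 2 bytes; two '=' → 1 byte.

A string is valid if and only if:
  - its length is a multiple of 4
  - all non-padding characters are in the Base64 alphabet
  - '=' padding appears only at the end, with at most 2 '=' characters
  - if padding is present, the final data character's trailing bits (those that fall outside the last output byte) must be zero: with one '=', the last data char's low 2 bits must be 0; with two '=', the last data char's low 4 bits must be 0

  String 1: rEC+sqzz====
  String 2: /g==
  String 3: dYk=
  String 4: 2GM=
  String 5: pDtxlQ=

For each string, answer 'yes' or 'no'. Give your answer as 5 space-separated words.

String 1: 'rEC+sqzz====' → invalid (4 pad chars (max 2))
String 2: '/g==' → valid
String 3: 'dYk=' → valid
String 4: '2GM=' → valid
String 5: 'pDtxlQ=' → invalid (len=7 not mult of 4)

Answer: no yes yes yes no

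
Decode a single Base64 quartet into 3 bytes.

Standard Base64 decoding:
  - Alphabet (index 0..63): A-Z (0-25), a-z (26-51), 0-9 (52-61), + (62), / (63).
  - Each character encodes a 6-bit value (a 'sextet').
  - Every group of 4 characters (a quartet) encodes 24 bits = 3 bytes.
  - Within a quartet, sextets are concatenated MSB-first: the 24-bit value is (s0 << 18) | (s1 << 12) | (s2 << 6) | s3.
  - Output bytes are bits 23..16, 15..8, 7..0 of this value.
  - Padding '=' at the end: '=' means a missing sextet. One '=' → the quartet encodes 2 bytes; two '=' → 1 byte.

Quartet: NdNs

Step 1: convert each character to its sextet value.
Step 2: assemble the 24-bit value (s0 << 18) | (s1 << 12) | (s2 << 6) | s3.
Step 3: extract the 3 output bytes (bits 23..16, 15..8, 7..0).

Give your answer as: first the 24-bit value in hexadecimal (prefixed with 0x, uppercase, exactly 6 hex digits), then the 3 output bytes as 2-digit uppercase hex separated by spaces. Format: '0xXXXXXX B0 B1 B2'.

Answer: 0x35D36C 35 D3 6C

Derivation:
Sextets: N=13, d=29, N=13, s=44
24-bit: (13<<18) | (29<<12) | (13<<6) | 44
      = 0x340000 | 0x01D000 | 0x000340 | 0x00002C
      = 0x35D36C
Bytes: (v>>16)&0xFF=35, (v>>8)&0xFF=D3, v&0xFF=6C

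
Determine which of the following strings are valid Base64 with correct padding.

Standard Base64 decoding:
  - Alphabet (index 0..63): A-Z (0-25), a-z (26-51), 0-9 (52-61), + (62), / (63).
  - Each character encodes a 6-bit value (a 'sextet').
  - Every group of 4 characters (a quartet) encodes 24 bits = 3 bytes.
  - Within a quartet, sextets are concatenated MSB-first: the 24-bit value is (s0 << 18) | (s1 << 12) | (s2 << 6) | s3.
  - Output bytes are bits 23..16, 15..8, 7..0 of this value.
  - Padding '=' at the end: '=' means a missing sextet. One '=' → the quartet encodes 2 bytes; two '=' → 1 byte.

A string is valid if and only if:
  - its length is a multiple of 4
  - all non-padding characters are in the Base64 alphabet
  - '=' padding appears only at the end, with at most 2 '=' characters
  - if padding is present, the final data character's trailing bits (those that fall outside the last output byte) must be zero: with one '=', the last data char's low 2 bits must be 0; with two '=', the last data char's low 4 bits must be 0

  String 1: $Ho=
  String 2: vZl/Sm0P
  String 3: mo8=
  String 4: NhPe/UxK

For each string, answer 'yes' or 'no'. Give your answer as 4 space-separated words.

String 1: '$Ho=' → invalid (bad char(s): ['$'])
String 2: 'vZl/Sm0P' → valid
String 3: 'mo8=' → valid
String 4: 'NhPe/UxK' → valid

Answer: no yes yes yes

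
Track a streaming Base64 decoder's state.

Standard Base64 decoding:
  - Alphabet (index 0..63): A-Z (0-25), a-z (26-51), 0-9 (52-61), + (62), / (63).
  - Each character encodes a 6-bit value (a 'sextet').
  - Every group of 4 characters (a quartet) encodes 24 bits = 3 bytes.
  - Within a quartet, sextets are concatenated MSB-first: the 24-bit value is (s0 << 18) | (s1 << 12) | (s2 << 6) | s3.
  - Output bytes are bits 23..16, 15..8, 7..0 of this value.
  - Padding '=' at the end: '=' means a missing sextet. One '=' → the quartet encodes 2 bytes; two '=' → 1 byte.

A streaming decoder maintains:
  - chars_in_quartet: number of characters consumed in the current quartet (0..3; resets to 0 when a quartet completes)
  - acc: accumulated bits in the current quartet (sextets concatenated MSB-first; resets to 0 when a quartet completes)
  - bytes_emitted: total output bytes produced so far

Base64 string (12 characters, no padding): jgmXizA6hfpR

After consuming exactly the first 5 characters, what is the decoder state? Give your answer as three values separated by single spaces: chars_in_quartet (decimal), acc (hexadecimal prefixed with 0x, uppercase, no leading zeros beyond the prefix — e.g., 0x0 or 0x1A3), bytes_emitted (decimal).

After char 0 ('j'=35): chars_in_quartet=1 acc=0x23 bytes_emitted=0
After char 1 ('g'=32): chars_in_quartet=2 acc=0x8E0 bytes_emitted=0
After char 2 ('m'=38): chars_in_quartet=3 acc=0x23826 bytes_emitted=0
After char 3 ('X'=23): chars_in_quartet=4 acc=0x8E0997 -> emit 8E 09 97, reset; bytes_emitted=3
After char 4 ('i'=34): chars_in_quartet=1 acc=0x22 bytes_emitted=3

Answer: 1 0x22 3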